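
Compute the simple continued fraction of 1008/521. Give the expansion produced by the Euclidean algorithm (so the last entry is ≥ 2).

[1; 1, 14, 3, 11]

1008 = 1·521 + 487
521 = 1·487 + 34
487 = 14·34 + 11
34 = 3·11 + 1
11 = 11·1 + 0  (stop)
So 1008/521 = [1; 1, 14, 3, 11].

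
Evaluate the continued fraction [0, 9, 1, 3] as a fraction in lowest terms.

Fold from the inside: start with 3/1.
  1 + 1/3 = 4/3
  9 + 3/4 = 39/4
  0 + 4/39 = 4/39

4/39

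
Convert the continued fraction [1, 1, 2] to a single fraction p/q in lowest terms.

Fold from the inside: start with 2/1.
  1 + 1/2 = 3/2
  1 + 2/3 = 5/3

5/3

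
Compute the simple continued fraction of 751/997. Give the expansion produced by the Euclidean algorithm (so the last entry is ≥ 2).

751 = 0×997 + 751
997 = 1×751 + 246
751 = 3×246 + 13
246 = 18×13 + 12
13 = 1×12 + 1
12 = 12×1 + 0  (stop)
So 751/997 = [0; 1, 3, 18, 1, 12].

[0; 1, 3, 18, 1, 12]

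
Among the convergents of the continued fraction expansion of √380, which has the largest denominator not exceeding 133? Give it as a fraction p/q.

√380 = [19; 2, 38, …] (period length 2).
Convergents:
  p_0/q_0 = 19/1
  p_1/q_1 = 39/2
  p_2/q_2 = 1501/77
  p_3/q_3 = 3041/156
q_2 = 77 ≤ 133 < 156 = q_3, so the answer is 1501/77.

1501/77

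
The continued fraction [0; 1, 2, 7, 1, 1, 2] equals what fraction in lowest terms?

81/119

Using pₖ = aₖpₖ₋₁ + pₖ₋₂ and qₖ = aₖqₖ₋₁ + qₖ₋₂:
  k=0: a=0, p=0, q=1
  k=1: a=1, p=1, q=1
  k=2: a=2, p=2, q=3
  k=3: a=7, p=15, q=22
  k=4: a=1, p=17, q=25
  k=5: a=1, p=32, q=47
  k=6: a=2, p=81, q=119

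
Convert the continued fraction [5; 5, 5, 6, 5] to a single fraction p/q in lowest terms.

Fold from the inside: start with 5/1.
  6 + 1/5 = 31/5
  5 + 5/31 = 160/31
  5 + 31/160 = 831/160
  5 + 160/831 = 4315/831

4315/831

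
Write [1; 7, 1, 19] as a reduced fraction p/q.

Fold from the inside: start with 19/1.
  1 + 1/19 = 20/19
  7 + 19/20 = 159/20
  1 + 20/159 = 179/159

179/159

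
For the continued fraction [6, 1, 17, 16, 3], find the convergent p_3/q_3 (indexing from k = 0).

Using pₖ = aₖpₖ₋₁ + pₖ₋₂, qₖ = aₖqₖ₋₁ + qₖ₋₂ (with p₋₁=1, p₋₂=0, q₋₁=0, q₋₂=1):
  k=0: a=6, p=6, q=1
  k=1: a=1, p=7, q=1
  k=2: a=17, p=125, q=18
  k=3: a=16, p=2007, q=289

2007/289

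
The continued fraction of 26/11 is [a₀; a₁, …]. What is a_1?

26 = 2·11 + 4   →  a_0 = 2
11 = 2·4 + 3   →  a_1 = 2

2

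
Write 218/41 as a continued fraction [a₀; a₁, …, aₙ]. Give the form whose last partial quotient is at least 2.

218 = 5*41 + 13
41 = 3*13 + 2
13 = 6*2 + 1
2 = 2*1 + 0  (stop)
So 218/41 = [5; 3, 6, 2].

[5; 3, 6, 2]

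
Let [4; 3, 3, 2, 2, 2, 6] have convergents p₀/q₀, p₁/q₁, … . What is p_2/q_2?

Using pₖ = aₖpₖ₋₁ + pₖ₋₂, qₖ = aₖqₖ₋₁ + qₖ₋₂ (with p₋₁=1, p₋₂=0, q₋₁=0, q₋₂=1):
  k=0: a=4, p=4, q=1
  k=1: a=3, p=13, q=3
  k=2: a=3, p=43, q=10

43/10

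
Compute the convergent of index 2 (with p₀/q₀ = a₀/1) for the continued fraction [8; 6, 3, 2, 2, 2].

155/19

Using pₖ = aₖpₖ₋₁ + pₖ₋₂, qₖ = aₖqₖ₋₁ + qₖ₋₂ (with p₋₁=1, p₋₂=0, q₋₁=0, q₋₂=1):
  k=0: a=8, p=8, q=1
  k=1: a=6, p=49, q=6
  k=2: a=3, p=155, q=19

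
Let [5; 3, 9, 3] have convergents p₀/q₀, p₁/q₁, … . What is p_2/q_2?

Using pₖ = aₖpₖ₋₁ + pₖ₋₂, qₖ = aₖqₖ₋₁ + qₖ₋₂ (with p₋₁=1, p₋₂=0, q₋₁=0, q₋₂=1):
  k=0: a=5, p=5, q=1
  k=1: a=3, p=16, q=3
  k=2: a=9, p=149, q=28

149/28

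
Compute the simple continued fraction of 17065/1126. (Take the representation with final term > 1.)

[15; 6, 2, 3, 3, 3, 2]

17065 = 15*1126 + 175
1126 = 6*175 + 76
175 = 2*76 + 23
76 = 3*23 + 7
23 = 3*7 + 2
7 = 3*2 + 1
2 = 2*1 + 0  (stop)
So 17065/1126 = [15; 6, 2, 3, 3, 3, 2].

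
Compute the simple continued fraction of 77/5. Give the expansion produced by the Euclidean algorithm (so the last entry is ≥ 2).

77 = 15*5 + 2
5 = 2*2 + 1
2 = 2*1 + 0  (stop)
So 77/5 = [15; 2, 2].

[15; 2, 2]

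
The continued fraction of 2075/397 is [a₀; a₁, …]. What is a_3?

2075 = 5·397 + 90   →  a_0 = 5
397 = 4·90 + 37   →  a_1 = 4
90 = 2·37 + 16   →  a_2 = 2
37 = 2·16 + 5   →  a_3 = 2

2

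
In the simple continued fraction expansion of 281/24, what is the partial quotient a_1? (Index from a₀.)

1

281 = 11·24 + 17   →  a_0 = 11
24 = 1·17 + 7   →  a_1 = 1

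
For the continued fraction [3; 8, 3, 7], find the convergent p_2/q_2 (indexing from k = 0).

78/25

Using pₖ = aₖpₖ₋₁ + pₖ₋₂, qₖ = aₖqₖ₋₁ + qₖ₋₂ (with p₋₁=1, p₋₂=0, q₋₁=0, q₋₂=1):
  k=0: a=3, p=3, q=1
  k=1: a=8, p=25, q=8
  k=2: a=3, p=78, q=25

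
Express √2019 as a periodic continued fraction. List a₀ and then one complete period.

a₀ = ⌊√2019⌋ = 44.
With m₀=0, d₀=1 and mₖ₊₁ = dₖaₖ − mₖ, dₖ₊₁ = (n − mₖ₊₁²)/dₖ, aₖ₊₁ = ⌊(a₀+mₖ₊₁)/dₖ₊₁⌋:
  k=1: m=44, d=83, a=1
  k=2: m=39, d=6, a=13
  k=3: m=39, d=83, a=1
  k=4: m=44, d=1, a=88
d=1 and a=2a₀=88 at k=4, so the next step gives (m, d) = (44, 83) again — its k=1 value — and the period has length 4.

[44; 1, 13, 1, 88]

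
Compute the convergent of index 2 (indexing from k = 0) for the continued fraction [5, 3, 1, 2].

Using pₖ = aₖpₖ₋₁ + pₖ₋₂, qₖ = aₖqₖ₋₁ + qₖ₋₂ (with p₋₁=1, p₋₂=0, q₋₁=0, q₋₂=1):
  k=0: a=5, p=5, q=1
  k=1: a=3, p=16, q=3
  k=2: a=1, p=21, q=4

21/4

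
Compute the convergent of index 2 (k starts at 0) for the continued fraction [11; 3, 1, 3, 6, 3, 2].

Using pₖ = aₖpₖ₋₁ + pₖ₋₂, qₖ = aₖqₖ₋₁ + qₖ₋₂ (with p₋₁=1, p₋₂=0, q₋₁=0, q₋₂=1):
  k=0: a=11, p=11, q=1
  k=1: a=3, p=34, q=3
  k=2: a=1, p=45, q=4

45/4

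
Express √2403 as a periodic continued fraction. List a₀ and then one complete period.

a₀ = ⌊√2403⌋ = 49.

[49; 49, 98]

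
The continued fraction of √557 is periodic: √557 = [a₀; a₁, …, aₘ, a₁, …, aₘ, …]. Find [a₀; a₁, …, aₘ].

[23; 1, 1, 1, 1, 46]

a₀ = ⌊√557⌋ = 23.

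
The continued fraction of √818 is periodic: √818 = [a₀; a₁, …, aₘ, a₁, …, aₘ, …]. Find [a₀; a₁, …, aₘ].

a₀ = ⌊√818⌋ = 28.
With m₀=0, d₀=1 and mₖ₊₁ = dₖaₖ − mₖ, dₖ₊₁ = (n − mₖ₊₁²)/dₖ, aₖ₊₁ = ⌊(a₀+mₖ₊₁)/dₖ₊₁⌋:
  k=1: m=28, d=34, a=1
  k=2: m=6, d=23, a=1
  k=3: m=17, d=23, a=1
  k=4: m=6, d=34, a=1
  k=5: m=28, d=1, a=56
d=1 and a=2a₀=56 at k=5, so the next step gives (m, d) = (28, 34) again — its k=1 value — and the period has length 5.

[28; 1, 1, 1, 1, 56]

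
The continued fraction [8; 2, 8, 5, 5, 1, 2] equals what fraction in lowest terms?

12961/1530

Fold from the inside: start with 2/1.
  1 + 1/2 = 3/2
  5 + 2/3 = 17/3
  5 + 3/17 = 88/17
  8 + 17/88 = 721/88
  2 + 88/721 = 1530/721
  8 + 721/1530 = 12961/1530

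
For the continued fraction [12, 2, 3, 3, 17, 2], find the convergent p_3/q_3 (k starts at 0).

286/23

Using pₖ = aₖpₖ₋₁ + pₖ₋₂, qₖ = aₖqₖ₋₁ + qₖ₋₂ (with p₋₁=1, p₋₂=0, q₋₁=0, q₋₂=1):
  k=0: a=12, p=12, q=1
  k=1: a=2, p=25, q=2
  k=2: a=3, p=87, q=7
  k=3: a=3, p=286, q=23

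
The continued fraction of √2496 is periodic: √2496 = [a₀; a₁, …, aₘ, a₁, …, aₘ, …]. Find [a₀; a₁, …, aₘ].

[49; 1, 23, 1, 98]

a₀ = ⌊√2496⌋ = 49.
With m₀=0, d₀=1 and mₖ₊₁ = dₖaₖ − mₖ, dₖ₊₁ = (n − mₖ₊₁²)/dₖ, aₖ₊₁ = ⌊(a₀+mₖ₊₁)/dₖ₊₁⌋:
  k=1: m=49, d=95, a=1
  k=2: m=46, d=4, a=23
  k=3: m=46, d=95, a=1
  k=4: m=49, d=1, a=98
d=1 and a=2a₀=98 at k=4, so the next step gives (m, d) = (49, 95) again — its k=1 value — and the period has length 4.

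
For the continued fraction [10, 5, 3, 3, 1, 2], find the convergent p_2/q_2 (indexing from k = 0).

Using pₖ = aₖpₖ₋₁ + pₖ₋₂, qₖ = aₖqₖ₋₁ + qₖ₋₂ (with p₋₁=1, p₋₂=0, q₋₁=0, q₋₂=1):
  k=0: a=10, p=10, q=1
  k=1: a=5, p=51, q=5
  k=2: a=3, p=163, q=16

163/16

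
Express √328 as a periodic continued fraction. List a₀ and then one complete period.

[18; 9, 36]

a₀ = ⌊√328⌋ = 18.
With m₀=0, d₀=1 and mₖ₊₁ = dₖaₖ − mₖ, dₖ₊₁ = (n − mₖ₊₁²)/dₖ, aₖ₊₁ = ⌊(a₀+mₖ₊₁)/dₖ₊₁⌋:
  k=1: m=18, d=4, a=9
  k=2: m=18, d=1, a=36
d=1 and a=2a₀=36 at k=2, so the next step gives (m, d) = (18, 4) again — its k=1 value — and the period has length 2.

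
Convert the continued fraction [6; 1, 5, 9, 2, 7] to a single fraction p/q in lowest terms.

Using pₖ = aₖpₖ₋₁ + pₖ₋₂ and qₖ = aₖqₖ₋₁ + qₖ₋₂:
  k=0: a=6, p=6, q=1
  k=1: a=1, p=7, q=1
  k=2: a=5, p=41, q=6
  k=3: a=9, p=376, q=55
  k=4: a=2, p=793, q=116
  k=5: a=7, p=5927, q=867

5927/867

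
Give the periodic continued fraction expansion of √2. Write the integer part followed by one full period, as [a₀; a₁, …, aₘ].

a₀ = ⌊√2⌋ = 1.
With m₀=0, d₀=1 and mₖ₊₁ = dₖaₖ − mₖ, dₖ₊₁ = (n − mₖ₊₁²)/dₖ, aₖ₊₁ = ⌊(a₀+mₖ₊₁)/dₖ₊₁⌋:
  k=1: m=1, d=1, a=2
d=1 and a=2a₀=2 at k=1, so the next step gives (m, d) = (1, 1) again — its k=1 value — and the period has length 1.

[1; 2]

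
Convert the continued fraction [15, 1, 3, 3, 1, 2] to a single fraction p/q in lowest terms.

741/47

Fold from the inside: start with 2/1.
  1 + 1/2 = 3/2
  3 + 2/3 = 11/3
  3 + 3/11 = 36/11
  1 + 11/36 = 47/36
  15 + 36/47 = 741/47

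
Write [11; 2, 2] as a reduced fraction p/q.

57/5

Fold from the inside: start with 2/1.
  2 + 1/2 = 5/2
  11 + 2/5 = 57/5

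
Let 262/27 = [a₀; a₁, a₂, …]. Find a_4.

262 = 9·27 + 19   →  a_0 = 9
27 = 1·19 + 8   →  a_1 = 1
19 = 2·8 + 3   →  a_2 = 2
8 = 2·3 + 2   →  a_3 = 2
3 = 1·2 + 1   →  a_4 = 1

1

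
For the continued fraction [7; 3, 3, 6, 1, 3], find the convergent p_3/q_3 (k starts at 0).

Using pₖ = aₖpₖ₋₁ + pₖ₋₂, qₖ = aₖqₖ₋₁ + qₖ₋₂ (with p₋₁=1, p₋₂=0, q₋₁=0, q₋₂=1):
  k=0: a=7, p=7, q=1
  k=1: a=3, p=22, q=3
  k=2: a=3, p=73, q=10
  k=3: a=6, p=460, q=63

460/63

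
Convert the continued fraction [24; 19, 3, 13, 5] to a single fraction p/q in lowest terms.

94355/3923

Using pₖ = aₖpₖ₋₁ + pₖ₋₂ and qₖ = aₖqₖ₋₁ + qₖ₋₂:
  k=0: a=24, p=24, q=1
  k=1: a=19, p=457, q=19
  k=2: a=3, p=1395, q=58
  k=3: a=13, p=18592, q=773
  k=4: a=5, p=94355, q=3923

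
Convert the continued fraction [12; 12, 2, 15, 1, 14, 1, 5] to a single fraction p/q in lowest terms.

471003/38990

Using pₖ = aₖpₖ₋₁ + pₖ₋₂ and qₖ = aₖqₖ₋₁ + qₖ₋₂:
  k=0: a=12, p=12, q=1
  k=1: a=12, p=145, q=12
  k=2: a=2, p=302, q=25
  k=3: a=15, p=4675, q=387
  k=4: a=1, p=4977, q=412
  k=5: a=14, p=74353, q=6155
  k=6: a=1, p=79330, q=6567
  k=7: a=5, p=471003, q=38990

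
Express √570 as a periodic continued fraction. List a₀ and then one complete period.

[23; 1, 6, 1, 46]

a₀ = ⌊√570⌋ = 23.
With m₀=0, d₀=1 and mₖ₊₁ = dₖaₖ − mₖ, dₖ₊₁ = (n − mₖ₊₁²)/dₖ, aₖ₊₁ = ⌊(a₀+mₖ₊₁)/dₖ₊₁⌋:
  k=1: m=23, d=41, a=1
  k=2: m=18, d=6, a=6
  k=3: m=18, d=41, a=1
  k=4: m=23, d=1, a=46
d=1 and a=2a₀=46 at k=4, so the next step gives (m, d) = (23, 41) again — its k=1 value — and the period has length 4.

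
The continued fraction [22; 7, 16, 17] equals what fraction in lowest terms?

42689/1928

Fold from the inside: start with 17/1.
  16 + 1/17 = 273/17
  7 + 17/273 = 1928/273
  22 + 273/1928 = 42689/1928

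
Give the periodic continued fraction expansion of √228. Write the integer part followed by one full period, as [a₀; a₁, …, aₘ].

[15; 10, 30]

a₀ = ⌊√228⌋ = 15.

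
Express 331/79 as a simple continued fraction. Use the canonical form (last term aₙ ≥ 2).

331 = 4×79 + 15
79 = 5×15 + 4
15 = 3×4 + 3
4 = 1×3 + 1
3 = 3×1 + 0  (stop)
So 331/79 = [4; 5, 3, 1, 3].

[4; 5, 3, 1, 3]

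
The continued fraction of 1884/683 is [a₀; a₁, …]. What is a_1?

1

1884 = 2·683 + 518   →  a_0 = 2
683 = 1·518 + 165   →  a_1 = 1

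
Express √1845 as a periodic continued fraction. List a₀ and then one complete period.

[42; 1, 20, 2, 20, 1, 84]

a₀ = ⌊√1845⌋ = 42.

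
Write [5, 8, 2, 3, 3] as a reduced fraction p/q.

993/194

Using pₖ = aₖpₖ₋₁ + pₖ₋₂ and qₖ = aₖqₖ₋₁ + qₖ₋₂:
  k=0: a=5, p=5, q=1
  k=1: a=8, p=41, q=8
  k=2: a=2, p=87, q=17
  k=3: a=3, p=302, q=59
  k=4: a=3, p=993, q=194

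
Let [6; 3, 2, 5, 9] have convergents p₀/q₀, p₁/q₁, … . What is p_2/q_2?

Using pₖ = aₖpₖ₋₁ + pₖ₋₂, qₖ = aₖqₖ₋₁ + qₖ₋₂ (with p₋₁=1, p₋₂=0, q₋₁=0, q₋₂=1):
  k=0: a=6, p=6, q=1
  k=1: a=3, p=19, q=3
  k=2: a=2, p=44, q=7

44/7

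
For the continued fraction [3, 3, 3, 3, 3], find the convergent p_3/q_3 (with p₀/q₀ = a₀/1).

Using pₖ = aₖpₖ₋₁ + pₖ₋₂, qₖ = aₖqₖ₋₁ + qₖ₋₂ (with p₋₁=1, p₋₂=0, q₋₁=0, q₋₂=1):
  k=0: a=3, p=3, q=1
  k=1: a=3, p=10, q=3
  k=2: a=3, p=33, q=10
  k=3: a=3, p=109, q=33

109/33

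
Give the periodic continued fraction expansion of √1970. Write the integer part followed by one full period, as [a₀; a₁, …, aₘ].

a₀ = ⌊√1970⌋ = 44.

[44; 2, 1, 1, 2, 88]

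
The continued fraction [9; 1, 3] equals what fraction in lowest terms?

39/4

Using pₖ = aₖpₖ₋₁ + pₖ₋₂ and qₖ = aₖqₖ₋₁ + qₖ₋₂:
  k=0: a=9, p=9, q=1
  k=1: a=1, p=10, q=1
  k=2: a=3, p=39, q=4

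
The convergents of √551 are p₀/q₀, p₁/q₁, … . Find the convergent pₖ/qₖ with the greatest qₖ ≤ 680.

√551 = [23; 2, 8, 1, 8, 2, 46, …] (period length 6).
Convergents:
  p_0/q_0 = 23/1
  p_1/q_1 = 47/2
  p_2/q_2 = 399/17
  p_3/q_3 = 446/19
  p_4/q_4 = 3967/169
  p_5/q_5 = 8380/357
  p_6/q_6 = 389447/16591
q_5 = 357 ≤ 680 < 16591 = q_6, so the answer is 8380/357.

8380/357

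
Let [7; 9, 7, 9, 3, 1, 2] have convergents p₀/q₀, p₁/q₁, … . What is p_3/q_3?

Using pₖ = aₖpₖ₋₁ + pₖ₋₂, qₖ = aₖqₖ₋₁ + qₖ₋₂ (with p₋₁=1, p₋₂=0, q₋₁=0, q₋₂=1):
  k=0: a=7, p=7, q=1
  k=1: a=9, p=64, q=9
  k=2: a=7, p=455, q=64
  k=3: a=9, p=4159, q=585

4159/585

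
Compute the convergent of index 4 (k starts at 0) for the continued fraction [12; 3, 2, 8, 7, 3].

Using pₖ = aₖpₖ₋₁ + pₖ₋₂, qₖ = aₖqₖ₋₁ + qₖ₋₂ (with p₋₁=1, p₋₂=0, q₋₁=0, q₋₂=1):
  k=0: a=12, p=12, q=1
  k=1: a=3, p=37, q=3
  k=2: a=2, p=86, q=7
  k=3: a=8, p=725, q=59
  k=4: a=7, p=5161, q=420

5161/420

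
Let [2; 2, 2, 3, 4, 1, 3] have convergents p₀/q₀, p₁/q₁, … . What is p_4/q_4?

Using pₖ = aₖpₖ₋₁ + pₖ₋₂, qₖ = aₖqₖ₋₁ + qₖ₋₂ (with p₋₁=1, p₋₂=0, q₋₁=0, q₋₂=1):
  k=0: a=2, p=2, q=1
  k=1: a=2, p=5, q=2
  k=2: a=2, p=12, q=5
  k=3: a=3, p=41, q=17
  k=4: a=4, p=176, q=73

176/73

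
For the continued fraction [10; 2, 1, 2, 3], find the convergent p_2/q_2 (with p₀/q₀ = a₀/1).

Using pₖ = aₖpₖ₋₁ + pₖ₋₂, qₖ = aₖqₖ₋₁ + qₖ₋₂ (with p₋₁=1, p₋₂=0, q₋₁=0, q₋₂=1):
  k=0: a=10, p=10, q=1
  k=1: a=2, p=21, q=2
  k=2: a=1, p=31, q=3

31/3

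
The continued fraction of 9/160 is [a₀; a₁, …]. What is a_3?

9 = 0·160 + 9   →  a_0 = 0
160 = 17·9 + 7   →  a_1 = 17
9 = 1·7 + 2   →  a_2 = 1
7 = 3·2 + 1   →  a_3 = 3

3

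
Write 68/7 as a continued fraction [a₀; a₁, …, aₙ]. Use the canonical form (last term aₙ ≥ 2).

68 = 9·7 + 5
7 = 1·5 + 2
5 = 2·2 + 1
2 = 2·1 + 0  (stop)
So 68/7 = [9; 1, 2, 2].

[9; 1, 2, 2]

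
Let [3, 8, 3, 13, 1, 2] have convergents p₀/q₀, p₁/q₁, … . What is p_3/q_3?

1039/333

Using pₖ = aₖpₖ₋₁ + pₖ₋₂, qₖ = aₖqₖ₋₁ + qₖ₋₂ (with p₋₁=1, p₋₂=0, q₋₁=0, q₋₂=1):
  k=0: a=3, p=3, q=1
  k=1: a=8, p=25, q=8
  k=2: a=3, p=78, q=25
  k=3: a=13, p=1039, q=333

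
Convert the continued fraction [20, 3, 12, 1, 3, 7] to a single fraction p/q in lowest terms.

23150/1139

Fold from the inside: start with 7/1.
  3 + 1/7 = 22/7
  1 + 7/22 = 29/22
  12 + 22/29 = 370/29
  3 + 29/370 = 1139/370
  20 + 370/1139 = 23150/1139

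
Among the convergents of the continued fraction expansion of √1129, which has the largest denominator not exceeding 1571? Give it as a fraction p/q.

√1129 = [33; 1, 1, 1, 1, 66, …] (period length 5).
Convergents:
  p_0/q_0 = 33/1
  p_1/q_1 = 34/1
  p_2/q_2 = 67/2
  p_3/q_3 = 101/3
  p_4/q_4 = 168/5
  p_5/q_5 = 11189/333
  p_6/q_6 = 11357/338
  p_7/q_7 = 22546/671
  p_8/q_8 = 33903/1009
  p_9/q_9 = 56449/1680
q_8 = 1009 ≤ 1571 < 1680 = q_9, so the answer is 33903/1009.

33903/1009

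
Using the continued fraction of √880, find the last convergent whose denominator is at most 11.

89/3

√880 = [29; 1, 1, 1, 58, …] (period length 4).
Convergents:
  p_0/q_0 = 29/1
  p_1/q_1 = 30/1
  p_2/q_2 = 59/2
  p_3/q_3 = 89/3
  p_4/q_4 = 5221/176
q_3 = 3 ≤ 11 < 176 = q_4, so the answer is 89/3.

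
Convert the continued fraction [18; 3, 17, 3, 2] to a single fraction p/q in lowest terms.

6781/370

Fold from the inside: start with 2/1.
  3 + 1/2 = 7/2
  17 + 2/7 = 121/7
  3 + 7/121 = 370/121
  18 + 121/370 = 6781/370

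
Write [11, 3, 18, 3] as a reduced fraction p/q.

Using pₖ = aₖpₖ₋₁ + pₖ₋₂ and qₖ = aₖqₖ₋₁ + qₖ₋₂:
  k=0: a=11, p=11, q=1
  k=1: a=3, p=34, q=3
  k=2: a=18, p=623, q=55
  k=3: a=3, p=1903, q=168

1903/168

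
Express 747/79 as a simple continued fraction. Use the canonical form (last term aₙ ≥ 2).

747 = 9×79 + 36
79 = 2×36 + 7
36 = 5×7 + 1
7 = 7×1 + 0  (stop)
So 747/79 = [9; 2, 5, 7].

[9; 2, 5, 7]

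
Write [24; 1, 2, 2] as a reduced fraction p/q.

173/7

Fold from the inside: start with 2/1.
  2 + 1/2 = 5/2
  1 + 2/5 = 7/5
  24 + 5/7 = 173/7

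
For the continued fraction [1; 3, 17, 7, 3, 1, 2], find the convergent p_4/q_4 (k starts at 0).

Using pₖ = aₖpₖ₋₁ + pₖ₋₂, qₖ = aₖqₖ₋₁ + qₖ₋₂ (with p₋₁=1, p₋₂=0, q₋₁=0, q₋₂=1):
  k=0: a=1, p=1, q=1
  k=1: a=3, p=4, q=3
  k=2: a=17, p=69, q=52
  k=3: a=7, p=487, q=367
  k=4: a=3, p=1530, q=1153

1530/1153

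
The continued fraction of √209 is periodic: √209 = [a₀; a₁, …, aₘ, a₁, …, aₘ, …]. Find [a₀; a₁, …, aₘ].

a₀ = ⌊√209⌋ = 14.

[14; 2, 5, 3, 2, 3, 5, 2, 28]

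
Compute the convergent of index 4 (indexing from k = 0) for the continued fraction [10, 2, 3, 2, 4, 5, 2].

Using pₖ = aₖpₖ₋₁ + pₖ₋₂, qₖ = aₖqₖ₋₁ + qₖ₋₂ (with p₋₁=1, p₋₂=0, q₋₁=0, q₋₂=1):
  k=0: a=10, p=10, q=1
  k=1: a=2, p=21, q=2
  k=2: a=3, p=73, q=7
  k=3: a=2, p=167, q=16
  k=4: a=4, p=741, q=71

741/71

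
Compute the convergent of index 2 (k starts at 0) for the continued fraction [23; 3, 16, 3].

Using pₖ = aₖpₖ₋₁ + pₖ₋₂, qₖ = aₖqₖ₋₁ + qₖ₋₂ (with p₋₁=1, p₋₂=0, q₋₁=0, q₋₂=1):
  k=0: a=23, p=23, q=1
  k=1: a=3, p=70, q=3
  k=2: a=16, p=1143, q=49

1143/49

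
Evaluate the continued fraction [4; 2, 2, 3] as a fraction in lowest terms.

Using pₖ = aₖpₖ₋₁ + pₖ₋₂ and qₖ = aₖqₖ₋₁ + qₖ₋₂:
  k=0: a=4, p=4, q=1
  k=1: a=2, p=9, q=2
  k=2: a=2, p=22, q=5
  k=3: a=3, p=75, q=17

75/17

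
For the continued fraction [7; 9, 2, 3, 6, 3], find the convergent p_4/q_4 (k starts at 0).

Using pₖ = aₖpₖ₋₁ + pₖ₋₂, qₖ = aₖqₖ₋₁ + qₖ₋₂ (with p₋₁=1, p₋₂=0, q₋₁=0, q₋₂=1):
  k=0: a=7, p=7, q=1
  k=1: a=9, p=64, q=9
  k=2: a=2, p=135, q=19
  k=3: a=3, p=469, q=66
  k=4: a=6, p=2949, q=415

2949/415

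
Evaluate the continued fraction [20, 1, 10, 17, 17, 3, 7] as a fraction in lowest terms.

Fold from the inside: start with 7/1.
  3 + 1/7 = 22/7
  17 + 7/22 = 381/22
  17 + 22/381 = 6499/381
  10 + 381/6499 = 65371/6499
  1 + 6499/65371 = 71870/65371
  20 + 65371/71870 = 1502771/71870

1502771/71870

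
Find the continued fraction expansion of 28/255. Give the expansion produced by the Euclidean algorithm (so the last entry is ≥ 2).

[0; 9, 9, 3]

28 = 0×255 + 28
255 = 9×28 + 3
28 = 9×3 + 1
3 = 3×1 + 0  (stop)
So 28/255 = [0; 9, 9, 3].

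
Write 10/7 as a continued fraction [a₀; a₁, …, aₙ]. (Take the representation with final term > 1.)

[1; 2, 3]

10 = 1·7 + 3
7 = 2·3 + 1
3 = 3·1 + 0  (stop)
So 10/7 = [1; 2, 3].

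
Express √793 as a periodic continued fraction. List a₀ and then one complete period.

a₀ = ⌊√793⌋ = 28.
With m₀=0, d₀=1 and mₖ₊₁ = dₖaₖ − mₖ, dₖ₊₁ = (n − mₖ₊₁²)/dₖ, aₖ₊₁ = ⌊(a₀+mₖ₊₁)/dₖ₊₁⌋:
  k=1: m=28, d=9, a=6
  k=2: m=26, d=13, a=4
  k=3: m=26, d=9, a=6
  k=4: m=28, d=1, a=56
d=1 and a=2a₀=56 at k=4, so the next step gives (m, d) = (28, 9) again — its k=1 value — and the period has length 4.

[28; 6, 4, 6, 56]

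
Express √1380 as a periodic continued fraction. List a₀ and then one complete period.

[37; 6, 1, 2, 1, 6, 74]

a₀ = ⌊√1380⌋ = 37.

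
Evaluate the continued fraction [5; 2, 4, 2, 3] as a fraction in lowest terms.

376/69

Fold from the inside: start with 3/1.
  2 + 1/3 = 7/3
  4 + 3/7 = 31/7
  2 + 7/31 = 69/31
  5 + 31/69 = 376/69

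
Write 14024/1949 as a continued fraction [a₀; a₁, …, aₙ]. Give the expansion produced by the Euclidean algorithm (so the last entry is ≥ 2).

[7; 5, 8, 1, 1, 1, 14]

14024 = 7×1949 + 381
1949 = 5×381 + 44
381 = 8×44 + 29
44 = 1×29 + 15
29 = 1×15 + 14
15 = 1×14 + 1
14 = 14×1 + 0  (stop)
So 14024/1949 = [7; 5, 8, 1, 1, 1, 14].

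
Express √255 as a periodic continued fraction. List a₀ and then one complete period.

[15; 1, 30]

a₀ = ⌊√255⌋ = 15.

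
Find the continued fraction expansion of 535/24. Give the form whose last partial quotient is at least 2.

[22; 3, 2, 3]

535 = 22·24 + 7
24 = 3·7 + 3
7 = 2·3 + 1
3 = 3·1 + 0  (stop)
So 535/24 = [22; 3, 2, 3].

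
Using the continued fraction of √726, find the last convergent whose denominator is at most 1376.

√726 = [26; 1, 16, 1, 52, …] (period length 4).
Convergents:
  p_0/q_0 = 26/1
  p_1/q_1 = 27/1
  p_2/q_2 = 458/17
  p_3/q_3 = 485/18
  p_4/q_4 = 25678/953
  p_5/q_5 = 26163/971
  p_6/q_6 = 444286/16489
q_5 = 971 ≤ 1376 < 16489 = q_6, so the answer is 26163/971.

26163/971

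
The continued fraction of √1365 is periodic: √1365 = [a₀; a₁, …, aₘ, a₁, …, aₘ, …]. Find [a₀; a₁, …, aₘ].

a₀ = ⌊√1365⌋ = 36.
With m₀=0, d₀=1 and mₖ₊₁ = dₖaₖ − mₖ, dₖ₊₁ = (n − mₖ₊₁²)/dₖ, aₖ₊₁ = ⌊(a₀+mₖ₊₁)/dₖ₊₁⌋:
  k=1: m=36, d=69, a=1
  k=2: m=33, d=4, a=17
  k=3: m=35, d=35, a=2
  k=4: m=35, d=4, a=17
  k=5: m=33, d=69, a=1
  k=6: m=36, d=1, a=72
d=1 and a=2a₀=72 at k=6, so the next step gives (m, d) = (36, 69) again — its k=1 value — and the period has length 6.

[36; 1, 17, 2, 17, 1, 72]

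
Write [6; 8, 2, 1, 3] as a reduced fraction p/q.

Fold from the inside: start with 3/1.
  1 + 1/3 = 4/3
  2 + 3/4 = 11/4
  8 + 4/11 = 92/11
  6 + 11/92 = 563/92

563/92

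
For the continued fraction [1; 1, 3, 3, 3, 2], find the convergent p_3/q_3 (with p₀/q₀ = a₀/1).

23/13

Using pₖ = aₖpₖ₋₁ + pₖ₋₂, qₖ = aₖqₖ₋₁ + qₖ₋₂ (with p₋₁=1, p₋₂=0, q₋₁=0, q₋₂=1):
  k=0: a=1, p=1, q=1
  k=1: a=1, p=2, q=1
  k=2: a=3, p=7, q=4
  k=3: a=3, p=23, q=13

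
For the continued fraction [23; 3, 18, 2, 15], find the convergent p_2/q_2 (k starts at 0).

1283/55

Using pₖ = aₖpₖ₋₁ + pₖ₋₂, qₖ = aₖqₖ₋₁ + qₖ₋₂ (with p₋₁=1, p₋₂=0, q₋₁=0, q₋₂=1):
  k=0: a=23, p=23, q=1
  k=1: a=3, p=70, q=3
  k=2: a=18, p=1283, q=55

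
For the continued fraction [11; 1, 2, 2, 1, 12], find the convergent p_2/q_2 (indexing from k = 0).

35/3

Using pₖ = aₖpₖ₋₁ + pₖ₋₂, qₖ = aₖqₖ₋₁ + qₖ₋₂ (with p₋₁=1, p₋₂=0, q₋₁=0, q₋₂=1):
  k=0: a=11, p=11, q=1
  k=1: a=1, p=12, q=1
  k=2: a=2, p=35, q=3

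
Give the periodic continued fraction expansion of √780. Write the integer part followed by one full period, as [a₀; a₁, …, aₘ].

[27; 1, 12, 1, 54]

a₀ = ⌊√780⌋ = 27.
With m₀=0, d₀=1 and mₖ₊₁ = dₖaₖ − mₖ, dₖ₊₁ = (n − mₖ₊₁²)/dₖ, aₖ₊₁ = ⌊(a₀+mₖ₊₁)/dₖ₊₁⌋:
  k=1: m=27, d=51, a=1
  k=2: m=24, d=4, a=12
  k=3: m=24, d=51, a=1
  k=4: m=27, d=1, a=54
d=1 and a=2a₀=54 at k=4, so the next step gives (m, d) = (27, 51) again — its k=1 value — and the period has length 4.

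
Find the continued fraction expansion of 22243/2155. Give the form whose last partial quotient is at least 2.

22243 = 10*2155 + 693
2155 = 3*693 + 76
693 = 9*76 + 9
76 = 8*9 + 4
9 = 2*4 + 1
4 = 4*1 + 0  (stop)
So 22243/2155 = [10; 3, 9, 8, 2, 4].

[10; 3, 9, 8, 2, 4]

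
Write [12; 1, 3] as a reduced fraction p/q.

Using pₖ = aₖpₖ₋₁ + pₖ₋₂ and qₖ = aₖqₖ₋₁ + qₖ₋₂:
  k=0: a=12, p=12, q=1
  k=1: a=1, p=13, q=1
  k=2: a=3, p=51, q=4

51/4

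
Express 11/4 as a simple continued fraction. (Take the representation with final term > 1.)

[2; 1, 3]

11 = 2*4 + 3
4 = 1*3 + 1
3 = 3*1 + 0  (stop)
So 11/4 = [2; 1, 3].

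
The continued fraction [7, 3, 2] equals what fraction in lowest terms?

Using pₖ = aₖpₖ₋₁ + pₖ₋₂ and qₖ = aₖqₖ₋₁ + qₖ₋₂:
  k=0: a=7, p=7, q=1
  k=1: a=3, p=22, q=3
  k=2: a=2, p=51, q=7

51/7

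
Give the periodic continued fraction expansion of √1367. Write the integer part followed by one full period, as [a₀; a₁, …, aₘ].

[36; 1, 35, 1, 72]

a₀ = ⌊√1367⌋ = 36.
With m₀=0, d₀=1 and mₖ₊₁ = dₖaₖ − mₖ, dₖ₊₁ = (n − mₖ₊₁²)/dₖ, aₖ₊₁ = ⌊(a₀+mₖ₊₁)/dₖ₊₁⌋:
  k=1: m=36, d=71, a=1
  k=2: m=35, d=2, a=35
  k=3: m=35, d=71, a=1
  k=4: m=36, d=1, a=72
d=1 and a=2a₀=72 at k=4, so the next step gives (m, d) = (36, 71) again — its k=1 value — and the period has length 4.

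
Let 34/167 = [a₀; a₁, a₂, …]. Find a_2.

1

34 = 0·167 + 34   →  a_0 = 0
167 = 4·34 + 31   →  a_1 = 4
34 = 1·31 + 3   →  a_2 = 1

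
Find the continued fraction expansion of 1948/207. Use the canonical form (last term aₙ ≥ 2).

[9; 2, 2, 3, 2, 1, 3]

1948 = 9×207 + 85
207 = 2×85 + 37
85 = 2×37 + 11
37 = 3×11 + 4
11 = 2×4 + 3
4 = 1×3 + 1
3 = 3×1 + 0  (stop)
So 1948/207 = [9; 2, 2, 3, 2, 1, 3].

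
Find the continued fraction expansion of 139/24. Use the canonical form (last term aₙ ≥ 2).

139 = 5·24 + 19
24 = 1·19 + 5
19 = 3·5 + 4
5 = 1·4 + 1
4 = 4·1 + 0  (stop)
So 139/24 = [5; 1, 3, 1, 4].

[5; 1, 3, 1, 4]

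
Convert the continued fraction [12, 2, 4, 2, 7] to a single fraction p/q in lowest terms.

1855/149

Fold from the inside: start with 7/1.
  2 + 1/7 = 15/7
  4 + 7/15 = 67/15
  2 + 15/67 = 149/67
  12 + 67/149 = 1855/149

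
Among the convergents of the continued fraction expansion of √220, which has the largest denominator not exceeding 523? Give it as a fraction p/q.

2655/179

√220 = [14; 1, 4, 1, 28, …] (period length 4).
Convergents:
  p_0/q_0 = 14/1
  p_1/q_1 = 15/1
  p_2/q_2 = 74/5
  p_3/q_3 = 89/6
  p_4/q_4 = 2566/173
  p_5/q_5 = 2655/179
  p_6/q_6 = 13186/889
q_5 = 179 ≤ 523 < 889 = q_6, so the answer is 2655/179.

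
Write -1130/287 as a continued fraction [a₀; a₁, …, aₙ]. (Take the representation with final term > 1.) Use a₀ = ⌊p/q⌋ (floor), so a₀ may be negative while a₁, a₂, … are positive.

-1130 = -4·287 + 18
287 = 15·18 + 17
18 = 1·17 + 1
17 = 17·1 + 0  (stop)
So -1130/287 = [-4; 15, 1, 17].

[-4; 15, 1, 17]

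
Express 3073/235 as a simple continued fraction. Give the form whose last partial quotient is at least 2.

[13; 13, 18]

3073 = 13*235 + 18
235 = 13*18 + 1
18 = 18*1 + 0  (stop)
So 3073/235 = [13; 13, 18].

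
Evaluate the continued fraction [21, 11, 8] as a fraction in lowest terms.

Fold from the inside: start with 8/1.
  11 + 1/8 = 89/8
  21 + 8/89 = 1877/89

1877/89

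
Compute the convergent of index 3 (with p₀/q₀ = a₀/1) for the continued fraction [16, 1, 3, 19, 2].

1290/77

Using pₖ = aₖpₖ₋₁ + pₖ₋₂, qₖ = aₖqₖ₋₁ + qₖ₋₂ (with p₋₁=1, p₋₂=0, q₋₁=0, q₋₂=1):
  k=0: a=16, p=16, q=1
  k=1: a=1, p=17, q=1
  k=2: a=3, p=67, q=4
  k=3: a=19, p=1290, q=77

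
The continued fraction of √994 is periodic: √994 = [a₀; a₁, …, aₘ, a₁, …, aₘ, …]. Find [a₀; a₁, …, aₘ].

[31; 1, 1, 8, 1, 1, 62]

a₀ = ⌊√994⌋ = 31.
With m₀=0, d₀=1 and mₖ₊₁ = dₖaₖ − mₖ, dₖ₊₁ = (n − mₖ₊₁²)/dₖ, aₖ₊₁ = ⌊(a₀+mₖ₊₁)/dₖ₊₁⌋:
  k=1: m=31, d=33, a=1
  k=2: m=2, d=30, a=1
  k=3: m=28, d=7, a=8
  k=4: m=28, d=30, a=1
  k=5: m=2, d=33, a=1
  k=6: m=31, d=1, a=62
d=1 and a=2a₀=62 at k=6, so the next step gives (m, d) = (31, 33) again — its k=1 value — and the period has length 6.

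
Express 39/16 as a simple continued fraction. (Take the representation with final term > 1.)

39 = 2*16 + 7
16 = 2*7 + 2
7 = 3*2 + 1
2 = 2*1 + 0  (stop)
So 39/16 = [2; 2, 3, 2].

[2; 2, 3, 2]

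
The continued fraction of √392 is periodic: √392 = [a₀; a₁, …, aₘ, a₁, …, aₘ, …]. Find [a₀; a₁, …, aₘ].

a₀ = ⌊√392⌋ = 19.
With m₀=0, d₀=1 and mₖ₊₁ = dₖaₖ − mₖ, dₖ₊₁ = (n − mₖ₊₁²)/dₖ, aₖ₊₁ = ⌊(a₀+mₖ₊₁)/dₖ₊₁⌋:
  k=1: m=19, d=31, a=1
  k=2: m=12, d=8, a=3
  k=3: m=12, d=31, a=1
  k=4: m=19, d=1, a=38
d=1 and a=2a₀=38 at k=4, so the next step gives (m, d) = (19, 31) again — its k=1 value — and the period has length 4.

[19; 1, 3, 1, 38]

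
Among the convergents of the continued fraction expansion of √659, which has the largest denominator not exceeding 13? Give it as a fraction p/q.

77/3

√659 = [25; 1, 2, 25, 2, 1, 50, …] (period length 6).
Convergents:
  p_0/q_0 = 25/1
  p_1/q_1 = 26/1
  p_2/q_2 = 77/3
  p_3/q_3 = 1951/76
q_2 = 3 ≤ 13 < 76 = q_3, so the answer is 77/3.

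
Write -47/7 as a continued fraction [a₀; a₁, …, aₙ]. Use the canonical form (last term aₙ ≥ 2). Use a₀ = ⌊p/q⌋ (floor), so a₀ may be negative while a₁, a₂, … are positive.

-47 = -7*7 + 2
7 = 3*2 + 1
2 = 2*1 + 0  (stop)
So -47/7 = [-7; 3, 2].

[-7; 3, 2]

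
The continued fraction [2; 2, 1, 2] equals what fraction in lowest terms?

Fold from the inside: start with 2/1.
  1 + 1/2 = 3/2
  2 + 2/3 = 8/3
  2 + 3/8 = 19/8

19/8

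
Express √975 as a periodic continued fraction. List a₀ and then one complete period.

a₀ = ⌊√975⌋ = 31.
With m₀=0, d₀=1 and mₖ₊₁ = dₖaₖ − mₖ, dₖ₊₁ = (n − mₖ₊₁²)/dₖ, aₖ₊₁ = ⌊(a₀+mₖ₊₁)/dₖ₊₁⌋:
  k=1: m=31, d=14, a=4
  k=2: m=25, d=25, a=2
  k=3: m=25, d=14, a=4
  k=4: m=31, d=1, a=62
d=1 and a=2a₀=62 at k=4, so the next step gives (m, d) = (31, 14) again — its k=1 value — and the period has length 4.

[31; 4, 2, 4, 62]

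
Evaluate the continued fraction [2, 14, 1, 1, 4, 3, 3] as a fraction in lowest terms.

2890/1397

Using pₖ = aₖpₖ₋₁ + pₖ₋₂ and qₖ = aₖqₖ₋₁ + qₖ₋₂:
  k=0: a=2, p=2, q=1
  k=1: a=14, p=29, q=14
  k=2: a=1, p=31, q=15
  k=3: a=1, p=60, q=29
  k=4: a=4, p=271, q=131
  k=5: a=3, p=873, q=422
  k=6: a=3, p=2890, q=1397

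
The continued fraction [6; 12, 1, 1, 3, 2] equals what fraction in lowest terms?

Fold from the inside: start with 2/1.
  3 + 1/2 = 7/2
  1 + 2/7 = 9/7
  1 + 7/9 = 16/9
  12 + 9/16 = 201/16
  6 + 16/201 = 1222/201

1222/201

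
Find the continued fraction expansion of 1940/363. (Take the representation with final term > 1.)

1940 = 5×363 + 125
363 = 2×125 + 113
125 = 1×113 + 12
113 = 9×12 + 5
12 = 2×5 + 2
5 = 2×2 + 1
2 = 2×1 + 0  (stop)
So 1940/363 = [5; 2, 1, 9, 2, 2, 2].

[5; 2, 1, 9, 2, 2, 2]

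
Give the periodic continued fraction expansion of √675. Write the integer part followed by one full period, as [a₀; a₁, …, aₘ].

a₀ = ⌊√675⌋ = 25.

[25; 1, 50]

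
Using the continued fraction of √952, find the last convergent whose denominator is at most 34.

216/7

√952 = [30; 1, 5, 1, 6, 1, 5, 1, 60, …] (period length 8).
Convergents:
  p_0/q_0 = 30/1
  p_1/q_1 = 31/1
  p_2/q_2 = 185/6
  p_3/q_3 = 216/7
  p_4/q_4 = 1481/48
q_3 = 7 ≤ 34 < 48 = q_4, so the answer is 216/7.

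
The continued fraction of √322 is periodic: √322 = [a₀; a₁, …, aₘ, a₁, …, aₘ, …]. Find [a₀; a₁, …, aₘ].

[17; 1, 16, 1, 34]

a₀ = ⌊√322⌋ = 17.
With m₀=0, d₀=1 and mₖ₊₁ = dₖaₖ − mₖ, dₖ₊₁ = (n − mₖ₊₁²)/dₖ, aₖ₊₁ = ⌊(a₀+mₖ₊₁)/dₖ₊₁⌋:
  k=1: m=17, d=33, a=1
  k=2: m=16, d=2, a=16
  k=3: m=16, d=33, a=1
  k=4: m=17, d=1, a=34
d=1 and a=2a₀=34 at k=4, so the next step gives (m, d) = (17, 33) again — its k=1 value — and the period has length 4.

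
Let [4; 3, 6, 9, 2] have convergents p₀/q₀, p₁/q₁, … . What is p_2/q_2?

Using pₖ = aₖpₖ₋₁ + pₖ₋₂, qₖ = aₖqₖ₋₁ + qₖ₋₂ (with p₋₁=1, p₋₂=0, q₋₁=0, q₋₂=1):
  k=0: a=4, p=4, q=1
  k=1: a=3, p=13, q=3
  k=2: a=6, p=82, q=19

82/19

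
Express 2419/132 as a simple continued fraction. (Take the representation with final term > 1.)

2419 = 18·132 + 43
132 = 3·43 + 3
43 = 14·3 + 1
3 = 3·1 + 0  (stop)
So 2419/132 = [18; 3, 14, 3].

[18; 3, 14, 3]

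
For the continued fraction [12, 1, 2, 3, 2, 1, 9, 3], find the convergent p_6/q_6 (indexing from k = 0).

4063/320

Using pₖ = aₖpₖ₋₁ + pₖ₋₂, qₖ = aₖqₖ₋₁ + qₖ₋₂ (with p₋₁=1, p₋₂=0, q₋₁=0, q₋₂=1):
  k=0: a=12, p=12, q=1
  k=1: a=1, p=13, q=1
  k=2: a=2, p=38, q=3
  k=3: a=3, p=127, q=10
  k=4: a=2, p=292, q=23
  k=5: a=1, p=419, q=33
  k=6: a=9, p=4063, q=320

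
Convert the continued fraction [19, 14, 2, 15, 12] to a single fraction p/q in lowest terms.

103297/5417

Fold from the inside: start with 12/1.
  15 + 1/12 = 181/12
  2 + 12/181 = 374/181
  14 + 181/374 = 5417/374
  19 + 374/5417 = 103297/5417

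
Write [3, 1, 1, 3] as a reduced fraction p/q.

25/7

Using pₖ = aₖpₖ₋₁ + pₖ₋₂ and qₖ = aₖqₖ₋₁ + qₖ₋₂:
  k=0: a=3, p=3, q=1
  k=1: a=1, p=4, q=1
  k=2: a=1, p=7, q=2
  k=3: a=3, p=25, q=7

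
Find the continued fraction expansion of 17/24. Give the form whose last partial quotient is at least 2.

[0; 1, 2, 2, 3]

17 = 0×24 + 17
24 = 1×17 + 7
17 = 2×7 + 3
7 = 2×3 + 1
3 = 3×1 + 0  (stop)
So 17/24 = [0; 1, 2, 2, 3].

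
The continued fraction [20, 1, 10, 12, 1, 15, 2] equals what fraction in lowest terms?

98903/4730

Using pₖ = aₖpₖ₋₁ + pₖ₋₂ and qₖ = aₖqₖ₋₁ + qₖ₋₂:
  k=0: a=20, p=20, q=1
  k=1: a=1, p=21, q=1
  k=2: a=10, p=230, q=11
  k=3: a=12, p=2781, q=133
  k=4: a=1, p=3011, q=144
  k=5: a=15, p=47946, q=2293
  k=6: a=2, p=98903, q=4730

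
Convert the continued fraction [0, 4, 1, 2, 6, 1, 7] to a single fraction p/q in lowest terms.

173/810

Fold from the inside: start with 7/1.
  1 + 1/7 = 8/7
  6 + 7/8 = 55/8
  2 + 8/55 = 118/55
  1 + 55/118 = 173/118
  4 + 118/173 = 810/173
  0 + 173/810 = 173/810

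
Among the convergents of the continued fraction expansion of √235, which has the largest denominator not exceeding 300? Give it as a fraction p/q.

4231/276

√235 = [15; 3, 30, …] (period length 2).
Convergents:
  p_0/q_0 = 15/1
  p_1/q_1 = 46/3
  p_2/q_2 = 1395/91
  p_3/q_3 = 4231/276
  p_4/q_4 = 128325/8371
q_3 = 276 ≤ 300 < 8371 = q_4, so the answer is 4231/276.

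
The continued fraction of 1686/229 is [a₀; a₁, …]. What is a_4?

1686 = 7·229 + 83   →  a_0 = 7
229 = 2·83 + 63   →  a_1 = 2
83 = 1·63 + 20   →  a_2 = 1
63 = 3·20 + 3   →  a_3 = 3
20 = 6·3 + 2   →  a_4 = 6

6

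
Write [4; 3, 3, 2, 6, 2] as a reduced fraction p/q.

Fold from the inside: start with 2/1.
  6 + 1/2 = 13/2
  2 + 2/13 = 28/13
  3 + 13/28 = 97/28
  3 + 28/97 = 319/97
  4 + 97/319 = 1373/319

1373/319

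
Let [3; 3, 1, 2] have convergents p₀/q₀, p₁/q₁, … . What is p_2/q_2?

Using pₖ = aₖpₖ₋₁ + pₖ₋₂, qₖ = aₖqₖ₋₁ + qₖ₋₂ (with p₋₁=1, p₋₂=0, q₋₁=0, q₋₂=1):
  k=0: a=3, p=3, q=1
  k=1: a=3, p=10, q=3
  k=2: a=1, p=13, q=4

13/4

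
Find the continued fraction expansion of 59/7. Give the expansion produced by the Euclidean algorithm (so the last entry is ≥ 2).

59 = 8×7 + 3
7 = 2×3 + 1
3 = 3×1 + 0  (stop)
So 59/7 = [8; 2, 3].

[8; 2, 3]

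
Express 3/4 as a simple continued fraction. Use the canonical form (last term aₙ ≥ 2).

3 = 0×4 + 3
4 = 1×3 + 1
3 = 3×1 + 0  (stop)
So 3/4 = [0; 1, 3].

[0; 1, 3]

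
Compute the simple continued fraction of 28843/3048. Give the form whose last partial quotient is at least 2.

[9; 2, 6, 4, 9, 6]

28843 = 9×3048 + 1411
3048 = 2×1411 + 226
1411 = 6×226 + 55
226 = 4×55 + 6
55 = 9×6 + 1
6 = 6×1 + 0  (stop)
So 28843/3048 = [9; 2, 6, 4, 9, 6].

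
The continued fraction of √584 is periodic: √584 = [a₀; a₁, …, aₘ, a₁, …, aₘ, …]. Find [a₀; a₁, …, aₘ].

[24; 6, 48]

a₀ = ⌊√584⌋ = 24.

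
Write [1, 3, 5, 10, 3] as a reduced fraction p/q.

663/505

Fold from the inside: start with 3/1.
  10 + 1/3 = 31/3
  5 + 3/31 = 158/31
  3 + 31/158 = 505/158
  1 + 158/505 = 663/505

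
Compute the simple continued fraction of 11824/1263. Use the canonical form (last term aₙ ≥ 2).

[9; 2, 1, 3, 4, 3, 8]

11824 = 9*1263 + 457
1263 = 2*457 + 349
457 = 1*349 + 108
349 = 3*108 + 25
108 = 4*25 + 8
25 = 3*8 + 1
8 = 8*1 + 0  (stop)
So 11824/1263 = [9; 2, 1, 3, 4, 3, 8].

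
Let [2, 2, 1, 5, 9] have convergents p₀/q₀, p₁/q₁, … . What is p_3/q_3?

40/17

Using pₖ = aₖpₖ₋₁ + pₖ₋₂, qₖ = aₖqₖ₋₁ + qₖ₋₂ (with p₋₁=1, p₋₂=0, q₋₁=0, q₋₂=1):
  k=0: a=2, p=2, q=1
  k=1: a=2, p=5, q=2
  k=2: a=1, p=7, q=3
  k=3: a=5, p=40, q=17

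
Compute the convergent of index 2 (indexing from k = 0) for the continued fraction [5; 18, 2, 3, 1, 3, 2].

Using pₖ = aₖpₖ₋₁ + pₖ₋₂, qₖ = aₖqₖ₋₁ + qₖ₋₂ (with p₋₁=1, p₋₂=0, q₋₁=0, q₋₂=1):
  k=0: a=5, p=5, q=1
  k=1: a=18, p=91, q=18
  k=2: a=2, p=187, q=37

187/37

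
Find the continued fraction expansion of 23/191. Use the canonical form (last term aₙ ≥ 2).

[0; 8, 3, 3, 2]

23 = 0×191 + 23
191 = 8×23 + 7
23 = 3×7 + 2
7 = 3×2 + 1
2 = 2×1 + 0  (stop)
So 23/191 = [0; 8, 3, 3, 2].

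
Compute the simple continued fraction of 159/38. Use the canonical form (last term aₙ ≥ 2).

[4; 5, 2, 3]

159 = 4*38 + 7
38 = 5*7 + 3
7 = 2*3 + 1
3 = 3*1 + 0  (stop)
So 159/38 = [4; 5, 2, 3].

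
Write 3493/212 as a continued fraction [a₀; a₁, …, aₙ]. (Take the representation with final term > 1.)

[16; 2, 10, 10]

3493 = 16×212 + 101
212 = 2×101 + 10
101 = 10×10 + 1
10 = 10×1 + 0  (stop)
So 3493/212 = [16; 2, 10, 10].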